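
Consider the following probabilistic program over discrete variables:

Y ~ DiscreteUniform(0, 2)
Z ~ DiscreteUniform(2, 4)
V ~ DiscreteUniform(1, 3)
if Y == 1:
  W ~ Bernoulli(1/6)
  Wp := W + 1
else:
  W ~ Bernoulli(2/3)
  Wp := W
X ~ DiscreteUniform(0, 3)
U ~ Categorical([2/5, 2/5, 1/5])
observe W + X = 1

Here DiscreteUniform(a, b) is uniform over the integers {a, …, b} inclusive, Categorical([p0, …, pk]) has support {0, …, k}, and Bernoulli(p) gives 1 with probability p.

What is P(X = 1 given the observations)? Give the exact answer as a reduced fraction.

P(X = 1 | obs) = 1/2

Enumerate traces; 162 have nonzero weight after conditioning:
  (Y=0, Z=2, V=1, W=0, X=1, U=0) weight 1/810
  (Y=0, Z=2, V=1, W=0, X=1, U=1) weight 1/810
  (Y=0, Z=2, V=1, W=0, X=1, U=2) weight 1/1620
  (Y=0, Z=2, V=1, W=1, X=0, U=0) weight 1/405
  (Y=0, Z=2, V=1, W=1, X=0, U=1) weight 1/405
  (Y=0, Z=2, V=1, W=1, X=0, U=2) weight 1/810
  (Y=0, Z=2, V=2, W=0, X=1, U=0) weight 1/810
  (Y=0, Z=2, V=2, W=0, X=1, U=1) weight 1/810
  … 154 more
Group by X:
  weight(X=0) = 1/8
  weight(X=1) = 1/8
Total weight = 1/8 + 1/8 = 1/4
P(X=0 | obs) = 1/8 / 1/4 = 1/2
P(X=1 | obs) = 1/8 / 1/4 = 1/2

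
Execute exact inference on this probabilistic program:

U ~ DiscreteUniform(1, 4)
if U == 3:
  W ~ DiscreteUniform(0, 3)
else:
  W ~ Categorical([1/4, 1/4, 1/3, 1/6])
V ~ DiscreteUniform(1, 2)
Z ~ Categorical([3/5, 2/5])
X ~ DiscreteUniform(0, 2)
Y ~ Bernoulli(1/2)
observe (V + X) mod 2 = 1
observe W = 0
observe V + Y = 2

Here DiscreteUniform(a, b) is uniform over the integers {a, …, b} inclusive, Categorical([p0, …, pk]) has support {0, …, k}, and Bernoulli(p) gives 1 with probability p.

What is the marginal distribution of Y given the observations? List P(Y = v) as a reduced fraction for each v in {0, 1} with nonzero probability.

Enumerate traces; 24 have nonzero weight after conditioning:
  (U=1, W=0, V=1, Z=0, X=0, Y=1) weight 1/320
  (U=1, W=0, V=1, Z=0, X=2, Y=1) weight 1/320
  (U=1, W=0, V=1, Z=1, X=0, Y=1) weight 1/480
  (U=1, W=0, V=1, Z=1, X=2, Y=1) weight 1/480
  (U=1, W=0, V=2, Z=0, X=1, Y=0) weight 1/320
  (U=1, W=0, V=2, Z=1, X=1, Y=0) weight 1/480
  (U=2, W=0, V=1, Z=0, X=0, Y=1) weight 1/320
  (U=2, W=0, V=1, Z=0, X=2, Y=1) weight 1/320
  … 16 more
Group by Y:
  weight(Y=0) = 1/48
  weight(Y=1) = 1/24
Total weight = 1/48 + 1/24 = 1/16
P(Y=0 | obs) = 1/48 / 1/16 = 1/3
P(Y=1 | obs) = 1/24 / 1/16 = 2/3

P(Y=0) = 1/3, P(Y=1) = 2/3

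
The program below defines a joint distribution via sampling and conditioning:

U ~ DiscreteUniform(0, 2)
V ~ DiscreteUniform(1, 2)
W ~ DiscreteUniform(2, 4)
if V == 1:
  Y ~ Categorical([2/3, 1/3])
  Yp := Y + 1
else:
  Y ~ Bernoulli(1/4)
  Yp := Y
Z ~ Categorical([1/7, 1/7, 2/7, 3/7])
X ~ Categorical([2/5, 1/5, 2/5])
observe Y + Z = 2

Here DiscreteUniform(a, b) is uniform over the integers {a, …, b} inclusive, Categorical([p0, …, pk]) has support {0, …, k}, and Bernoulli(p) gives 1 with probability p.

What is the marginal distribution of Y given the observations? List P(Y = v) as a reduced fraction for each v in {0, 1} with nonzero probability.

P(Y=0) = 34/41, P(Y=1) = 7/41

Enumerate traces; 108 have nonzero weight after conditioning:
  (U=0, V=1, W=2, Y=0, Z=2, X=0) weight 4/945
  (U=0, V=1, W=2, Y=0, Z=2, X=1) weight 2/945
  (U=0, V=1, W=2, Y=0, Z=2, X=2) weight 4/945
  (U=0, V=1, W=2, Y=1, Z=1, X=0) weight 1/945
  (U=0, V=1, W=2, Y=1, Z=1, X=1) weight 1/1890
  (U=0, V=1, W=2, Y=1, Z=1, X=2) weight 1/945
  (U=0, V=1, W=3, Y=0, Z=2, X=0) weight 4/945
  (U=0, V=1, W=3, Y=0, Z=2, X=1) weight 2/945
  … 100 more
Group by Y:
  weight(Y=0) = 17/84
  weight(Y=1) = 1/24
Total weight = 17/84 + 1/24 = 41/168
P(Y=0 | obs) = 17/84 / 41/168 = 34/41
P(Y=1 | obs) = 1/24 / 41/168 = 7/41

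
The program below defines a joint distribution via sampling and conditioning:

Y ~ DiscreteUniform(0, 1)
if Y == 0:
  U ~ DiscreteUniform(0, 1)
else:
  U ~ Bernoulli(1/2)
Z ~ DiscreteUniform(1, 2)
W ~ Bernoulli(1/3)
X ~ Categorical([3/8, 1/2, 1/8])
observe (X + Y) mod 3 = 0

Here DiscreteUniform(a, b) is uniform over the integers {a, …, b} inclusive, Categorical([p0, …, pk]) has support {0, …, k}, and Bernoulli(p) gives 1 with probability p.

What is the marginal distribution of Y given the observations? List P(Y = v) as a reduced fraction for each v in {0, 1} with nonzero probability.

Enumerate traces; 16 have nonzero weight after conditioning:
  (Y=0, U=0, Z=1, W=0, X=0) weight 1/32
  (Y=0, U=0, Z=1, W=1, X=0) weight 1/64
  (Y=0, U=0, Z=2, W=0, X=0) weight 1/32
  (Y=0, U=0, Z=2, W=1, X=0) weight 1/64
  (Y=0, U=1, Z=1, W=0, X=0) weight 1/32
  (Y=0, U=1, Z=1, W=1, X=0) weight 1/64
  (Y=0, U=1, Z=2, W=0, X=0) weight 1/32
  (Y=0, U=1, Z=2, W=1, X=0) weight 1/64
  (Y=1, U=0, Z=1, W=0, X=2) weight 1/96
  … 7 more
Group by Y:
  weight(Y=0) = 3/16
  weight(Y=1) = 1/16
Total weight = 3/16 + 1/16 = 1/4
P(Y=0 | obs) = 3/16 / 1/4 = 3/4
P(Y=1 | obs) = 1/16 / 1/4 = 1/4

P(Y=0) = 3/4, P(Y=1) = 1/4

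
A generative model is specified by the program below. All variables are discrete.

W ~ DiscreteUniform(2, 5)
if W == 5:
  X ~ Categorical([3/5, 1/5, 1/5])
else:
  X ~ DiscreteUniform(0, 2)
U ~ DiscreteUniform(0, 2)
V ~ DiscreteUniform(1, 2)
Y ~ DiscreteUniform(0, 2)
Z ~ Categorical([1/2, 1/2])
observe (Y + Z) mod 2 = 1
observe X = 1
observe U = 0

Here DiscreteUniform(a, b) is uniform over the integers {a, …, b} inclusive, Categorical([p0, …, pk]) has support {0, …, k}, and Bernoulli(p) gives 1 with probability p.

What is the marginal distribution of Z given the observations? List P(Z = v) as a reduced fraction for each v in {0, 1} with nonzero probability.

Enumerate traces; 24 have nonzero weight after conditioning:
  (W=2, X=1, U=0, V=1, Y=0, Z=1) weight 1/432
  (W=2, X=1, U=0, V=1, Y=1, Z=0) weight 1/432
  (W=2, X=1, U=0, V=1, Y=2, Z=1) weight 1/432
  (W=2, X=1, U=0, V=2, Y=0, Z=1) weight 1/432
  (W=2, X=1, U=0, V=2, Y=1, Z=0) weight 1/432
  (W=2, X=1, U=0, V=2, Y=2, Z=1) weight 1/432
  (W=3, X=1, U=0, V=1, Y=0, Z=1) weight 1/432
  (W=3, X=1, U=0, V=1, Y=1, Z=0) weight 1/432
  … 16 more
Group by Z:
  weight(Z=0) = 1/60
  weight(Z=1) = 1/30
Total weight = 1/60 + 1/30 = 1/20
P(Z=0 | obs) = 1/60 / 1/20 = 1/3
P(Z=1 | obs) = 1/30 / 1/20 = 2/3

P(Z=0) = 1/3, P(Z=1) = 2/3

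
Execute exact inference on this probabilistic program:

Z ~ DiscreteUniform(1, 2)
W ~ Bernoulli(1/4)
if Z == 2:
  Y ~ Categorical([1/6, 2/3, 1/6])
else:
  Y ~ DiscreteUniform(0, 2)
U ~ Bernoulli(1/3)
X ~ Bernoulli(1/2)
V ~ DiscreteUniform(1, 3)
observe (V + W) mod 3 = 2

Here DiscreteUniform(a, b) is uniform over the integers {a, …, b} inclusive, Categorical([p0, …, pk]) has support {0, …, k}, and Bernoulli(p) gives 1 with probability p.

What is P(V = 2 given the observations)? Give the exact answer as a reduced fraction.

Enumerate traces; 48 have nonzero weight after conditioning:
  (Z=1, W=0, Y=0, U=0, X=0, V=2) weight 1/72
  (Z=1, W=0, Y=0, U=0, X=1, V=2) weight 1/72
  (Z=1, W=0, Y=0, U=1, X=0, V=2) weight 1/144
  (Z=1, W=0, Y=0, U=1, X=1, V=2) weight 1/144
  (Z=1, W=0, Y=1, U=0, X=0, V=2) weight 1/72
  (Z=1, W=0, Y=1, U=0, X=1, V=2) weight 1/72
  (Z=1, W=0, Y=1, U=1, X=0, V=2) weight 1/144
  (Z=1, W=0, Y=1, U=1, X=1, V=2) weight 1/144
  (Z=1, W=1, Y=0, U=0, X=0, V=1) weight 1/216
  … 39 more
Group by V:
  weight(V=1) = 1/12
  weight(V=2) = 1/4
Total weight = 1/12 + 1/4 = 1/3
P(V=1 | obs) = 1/12 / 1/3 = 1/4
P(V=2 | obs) = 1/4 / 1/3 = 3/4

P(V = 2 | obs) = 3/4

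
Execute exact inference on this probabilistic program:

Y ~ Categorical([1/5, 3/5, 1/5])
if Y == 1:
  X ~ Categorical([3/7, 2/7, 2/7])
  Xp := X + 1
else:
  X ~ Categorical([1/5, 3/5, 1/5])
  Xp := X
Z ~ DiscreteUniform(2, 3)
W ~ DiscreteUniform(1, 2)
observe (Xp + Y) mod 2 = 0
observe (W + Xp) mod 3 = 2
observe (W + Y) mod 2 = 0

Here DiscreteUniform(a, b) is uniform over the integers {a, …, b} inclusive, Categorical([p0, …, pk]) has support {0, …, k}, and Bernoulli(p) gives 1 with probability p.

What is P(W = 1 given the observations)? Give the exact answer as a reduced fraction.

P(W = 1 | obs) = 45/59

Enumerate traces; 6 have nonzero weight after conditioning:
  (Y=0, X=0, Z=2, W=2) weight 1/100
  (Y=0, X=0, Z=3, W=2) weight 1/100
  (Y=1, X=0, Z=2, W=1) weight 9/140
  (Y=1, X=0, Z=3, W=1) weight 9/140
  (Y=2, X=0, Z=2, W=2) weight 1/100
  (Y=2, X=0, Z=3, W=2) weight 1/100
Group by W:
  weight(W=1) = 9/70
  weight(W=2) = 1/25
Total weight = 9/70 + 1/25 = 59/350
P(W=1 | obs) = 9/70 / 59/350 = 45/59
P(W=2 | obs) = 1/25 / 59/350 = 14/59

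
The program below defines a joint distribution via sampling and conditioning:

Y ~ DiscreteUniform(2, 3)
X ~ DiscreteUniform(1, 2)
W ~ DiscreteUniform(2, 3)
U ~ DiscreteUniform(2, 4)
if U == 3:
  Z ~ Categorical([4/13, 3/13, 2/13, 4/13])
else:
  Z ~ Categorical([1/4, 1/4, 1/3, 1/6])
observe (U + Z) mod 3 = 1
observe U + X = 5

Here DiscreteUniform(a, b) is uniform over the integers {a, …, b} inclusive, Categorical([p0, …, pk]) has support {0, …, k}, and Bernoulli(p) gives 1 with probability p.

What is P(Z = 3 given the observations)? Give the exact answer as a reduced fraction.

P(Z = 3 | obs) = 26/101

Enumerate traces; 12 have nonzero weight after conditioning:
  (Y=2, X=1, W=2, U=4, Z=0) weight 1/96
  (Y=2, X=1, W=2, U=4, Z=3) weight 1/144
  (Y=2, X=1, W=3, U=4, Z=0) weight 1/96
  (Y=2, X=1, W=3, U=4, Z=3) weight 1/144
  (Y=2, X=2, W=2, U=3, Z=1) weight 1/104
  (Y=2, X=2, W=3, U=3, Z=1) weight 1/104
  (Y=3, X=1, W=2, U=4, Z=0) weight 1/96
  (Y=3, X=1, W=2, U=4, Z=3) weight 1/144
  … 4 more
Group by Z:
  weight(Z=0) = 1/24
  weight(Z=1) = 1/26
  weight(Z=3) = 1/36
Total weight = 1/24 + 1/26 + 1/36 = 101/936
P(Z=0 | obs) = 1/24 / 101/936 = 39/101
P(Z=1 | obs) = 1/26 / 101/936 = 36/101
P(Z=3 | obs) = 1/36 / 101/936 = 26/101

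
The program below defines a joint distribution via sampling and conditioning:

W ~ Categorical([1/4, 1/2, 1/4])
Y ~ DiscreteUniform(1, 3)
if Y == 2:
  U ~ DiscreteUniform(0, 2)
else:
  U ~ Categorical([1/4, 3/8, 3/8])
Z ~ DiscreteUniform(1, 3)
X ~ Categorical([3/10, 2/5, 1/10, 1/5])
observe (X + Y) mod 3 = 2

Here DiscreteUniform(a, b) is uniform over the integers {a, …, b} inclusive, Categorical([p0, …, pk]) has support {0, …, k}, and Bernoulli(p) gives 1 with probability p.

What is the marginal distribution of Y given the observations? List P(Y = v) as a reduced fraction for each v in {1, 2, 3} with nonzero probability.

P(Y=1) = 2/5, P(Y=2) = 1/2, P(Y=3) = 1/10

Enumerate traces; 108 have nonzero weight after conditioning:
  (W=0, Y=1, U=0, Z=1, X=1) weight 1/360
  (W=0, Y=1, U=0, Z=2, X=1) weight 1/360
  (W=0, Y=1, U=0, Z=3, X=1) weight 1/360
  (W=0, Y=1, U=1, Z=1, X=1) weight 1/240
  (W=0, Y=1, U=1, Z=2, X=1) weight 1/240
  (W=0, Y=1, U=1, Z=3, X=1) weight 1/240
  (W=0, Y=1, U=2, Z=1, X=1) weight 1/240
  (W=0, Y=1, U=2, Z=2, X=1) weight 1/240
  (W=0, Y=2, U=0, Z=1, X=0) weight 1/360
  (W=0, Y=3, U=0, Z=1, X=2) weight 1/1440
  … 98 more
Group by Y:
  weight(Y=1) = 2/15
  weight(Y=2) = 1/6
  weight(Y=3) = 1/30
Total weight = 2/15 + 1/6 + 1/30 = 1/3
P(Y=1 | obs) = 2/15 / 1/3 = 2/5
P(Y=2 | obs) = 1/6 / 1/3 = 1/2
P(Y=3 | obs) = 1/30 / 1/3 = 1/10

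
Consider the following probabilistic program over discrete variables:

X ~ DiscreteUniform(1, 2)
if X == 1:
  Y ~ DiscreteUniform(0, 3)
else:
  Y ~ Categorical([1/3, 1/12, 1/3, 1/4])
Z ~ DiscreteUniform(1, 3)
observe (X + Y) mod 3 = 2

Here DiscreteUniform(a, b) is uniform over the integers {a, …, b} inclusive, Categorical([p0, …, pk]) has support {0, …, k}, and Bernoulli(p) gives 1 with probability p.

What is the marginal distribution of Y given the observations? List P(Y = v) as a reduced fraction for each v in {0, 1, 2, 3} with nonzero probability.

P(Y=0) = 2/5, P(Y=1) = 3/10, P(Y=3) = 3/10

Enumerate traces; 9 have nonzero weight after conditioning:
  (X=1, Y=1, Z=1) weight 1/24
  (X=1, Y=1, Z=2) weight 1/24
  (X=1, Y=1, Z=3) weight 1/24
  (X=2, Y=0, Z=1) weight 1/18
  (X=2, Y=0, Z=2) weight 1/18
  (X=2, Y=0, Z=3) weight 1/18
  (X=2, Y=3, Z=1) weight 1/24
  (X=2, Y=3, Z=2) weight 1/24
  … 1 more
Group by Y:
  weight(Y=0) = 1/6
  weight(Y=1) = 1/8
  weight(Y=3) = 1/8
Total weight = 1/6 + 1/8 + 1/8 = 5/12
P(Y=0 | obs) = 1/6 / 5/12 = 2/5
P(Y=1 | obs) = 1/8 / 5/12 = 3/10
P(Y=3 | obs) = 1/8 / 5/12 = 3/10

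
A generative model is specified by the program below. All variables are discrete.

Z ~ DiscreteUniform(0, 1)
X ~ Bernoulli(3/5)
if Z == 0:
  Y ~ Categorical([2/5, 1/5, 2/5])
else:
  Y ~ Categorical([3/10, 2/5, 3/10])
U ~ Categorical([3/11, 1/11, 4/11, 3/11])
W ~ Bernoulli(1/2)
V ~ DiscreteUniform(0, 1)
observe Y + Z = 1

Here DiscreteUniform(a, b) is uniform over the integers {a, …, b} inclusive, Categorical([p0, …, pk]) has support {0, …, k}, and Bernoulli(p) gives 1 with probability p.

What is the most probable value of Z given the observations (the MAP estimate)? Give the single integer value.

Enumerate traces; 64 have nonzero weight after conditioning:
  (Z=0, X=0, Y=1, U=0, W=0, V=0) weight 3/1100
  (Z=0, X=0, Y=1, U=0, W=0, V=1) weight 3/1100
  (Z=0, X=0, Y=1, U=0, W=1, V=0) weight 3/1100
  (Z=0, X=0, Y=1, U=0, W=1, V=1) weight 3/1100
  (Z=0, X=0, Y=1, U=1, W=0, V=0) weight 1/1100
  (Z=0, X=0, Y=1, U=1, W=0, V=1) weight 1/1100
  (Z=0, X=0, Y=1, U=1, W=1, V=0) weight 1/1100
  (Z=0, X=0, Y=1, U=1, W=1, V=1) weight 1/1100
  (Z=1, X=0, Y=0, U=0, W=0, V=0) weight 9/2200
  … 55 more
Group by Z:
  weight(Z=0) = 1/10
  weight(Z=1) = 3/20
Total weight = 1/10 + 3/20 = 1/4
P(Z=0 | obs) = 1/10 / 1/4 = 2/5
P(Z=1 | obs) = 3/20 / 1/4 = 3/5
argmax = 1

argmax_v P(Z = v | obs) = 1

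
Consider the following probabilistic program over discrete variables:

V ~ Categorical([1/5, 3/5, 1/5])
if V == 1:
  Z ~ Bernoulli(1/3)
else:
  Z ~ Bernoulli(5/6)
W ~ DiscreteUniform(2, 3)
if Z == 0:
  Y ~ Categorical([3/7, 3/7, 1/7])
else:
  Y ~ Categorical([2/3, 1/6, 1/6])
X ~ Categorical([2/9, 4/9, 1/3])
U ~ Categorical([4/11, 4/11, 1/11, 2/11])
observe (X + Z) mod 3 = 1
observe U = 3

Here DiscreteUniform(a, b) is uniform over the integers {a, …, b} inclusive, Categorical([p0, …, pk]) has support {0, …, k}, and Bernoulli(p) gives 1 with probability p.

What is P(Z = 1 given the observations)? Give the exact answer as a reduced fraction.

P(Z = 1 | obs) = 4/11

Enumerate traces; 36 have nonzero weight after conditioning:
  (V=0, Z=0, W=2, Y=0, X=1, U=3) weight 2/3465
  (V=0, Z=0, W=2, Y=1, X=1, U=3) weight 2/3465
  (V=0, Z=0, W=2, Y=2, X=1, U=3) weight 2/10395
  (V=0, Z=0, W=3, Y=0, X=1, U=3) weight 2/3465
  (V=0, Z=0, W=3, Y=1, X=1, U=3) weight 2/3465
  (V=0, Z=0, W=3, Y=2, X=1, U=3) weight 2/10395
  (V=0, Z=1, W=2, Y=0, X=0, U=3) weight 2/891
  (V=0, Z=1, W=2, Y=1, X=0, U=3) weight 1/1782
  … 28 more
Group by Z:
  weight(Z=0) = 56/1485
  weight(Z=1) = 32/1485
Total weight = 56/1485 + 32/1485 = 8/135
P(Z=0 | obs) = 56/1485 / 8/135 = 7/11
P(Z=1 | obs) = 32/1485 / 8/135 = 4/11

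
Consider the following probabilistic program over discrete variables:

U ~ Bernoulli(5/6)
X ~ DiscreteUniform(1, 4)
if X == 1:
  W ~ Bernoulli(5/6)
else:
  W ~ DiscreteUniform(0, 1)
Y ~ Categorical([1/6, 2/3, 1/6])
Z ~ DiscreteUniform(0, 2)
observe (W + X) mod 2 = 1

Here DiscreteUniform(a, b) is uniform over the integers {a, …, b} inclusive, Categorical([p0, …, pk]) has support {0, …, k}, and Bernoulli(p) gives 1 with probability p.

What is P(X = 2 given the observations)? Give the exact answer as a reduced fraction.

Enumerate traces; 72 have nonzero weight after conditioning:
  (U=0, X=1, W=0, Y=0, Z=0) weight 1/2592
  (U=0, X=1, W=0, Y=0, Z=1) weight 1/2592
  (U=0, X=1, W=0, Y=0, Z=2) weight 1/2592
  (U=0, X=1, W=0, Y=1, Z=0) weight 1/648
  (U=0, X=1, W=0, Y=1, Z=1) weight 1/648
  (U=0, X=1, W=0, Y=1, Z=2) weight 1/648
  (U=0, X=1, W=0, Y=2, Z=0) weight 1/2592
  (U=0, X=1, W=0, Y=2, Z=1) weight 1/2592
  (U=0, X=2, W=1, Y=0, Z=0) weight 1/864
  (U=0, X=3, W=0, Y=0, Z=0) weight 1/864
  … 62 more
Group by X:
  weight(X=1) = 1/24
  weight(X=2) = 1/8
  weight(X=3) = 1/8
  weight(X=4) = 1/8
Total weight = 1/24 + 1/8 + 1/8 + 1/8 = 5/12
P(X=1 | obs) = 1/24 / 5/12 = 1/10
P(X=2 | obs) = 1/8 / 5/12 = 3/10
P(X=3 | obs) = 1/8 / 5/12 = 3/10
P(X=4 | obs) = 1/8 / 5/12 = 3/10

P(X = 2 | obs) = 3/10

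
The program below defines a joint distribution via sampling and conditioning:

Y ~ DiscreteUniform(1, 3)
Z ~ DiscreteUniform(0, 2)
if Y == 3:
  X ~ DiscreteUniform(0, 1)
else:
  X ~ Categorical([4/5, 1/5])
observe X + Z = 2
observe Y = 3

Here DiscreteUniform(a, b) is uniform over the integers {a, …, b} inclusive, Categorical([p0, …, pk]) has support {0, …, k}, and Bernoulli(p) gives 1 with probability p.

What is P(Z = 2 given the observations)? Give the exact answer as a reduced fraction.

Enumerate traces; 2 have nonzero weight after conditioning:
  (Y=3, Z=1, X=1) weight 1/18
  (Y=3, Z=2, X=0) weight 1/18
Group by Z:
  weight(Z=1) = 1/18
  weight(Z=2) = 1/18
Total weight = 1/18 + 1/18 = 1/9
P(Z=1 | obs) = 1/18 / 1/9 = 1/2
P(Z=2 | obs) = 1/18 / 1/9 = 1/2

P(Z = 2 | obs) = 1/2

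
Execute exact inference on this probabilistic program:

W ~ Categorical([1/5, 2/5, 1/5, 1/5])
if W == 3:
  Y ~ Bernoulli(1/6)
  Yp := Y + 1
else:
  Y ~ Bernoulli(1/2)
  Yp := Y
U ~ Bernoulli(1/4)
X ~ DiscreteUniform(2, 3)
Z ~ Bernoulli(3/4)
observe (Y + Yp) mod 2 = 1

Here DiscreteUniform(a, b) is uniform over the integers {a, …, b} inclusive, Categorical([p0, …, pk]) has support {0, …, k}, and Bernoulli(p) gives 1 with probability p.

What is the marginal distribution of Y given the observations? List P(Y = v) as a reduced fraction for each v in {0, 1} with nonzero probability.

P(Y=0) = 5/6, P(Y=1) = 1/6

Enumerate traces; 16 have nonzero weight after conditioning:
  (W=3, Y=0, U=0, X=2, Z=0) weight 1/64
  (W=3, Y=0, U=0, X=2, Z=1) weight 3/64
  (W=3, Y=0, U=0, X=3, Z=0) weight 1/64
  (W=3, Y=0, U=0, X=3, Z=1) weight 3/64
  (W=3, Y=0, U=1, X=2, Z=0) weight 1/192
  (W=3, Y=0, U=1, X=2, Z=1) weight 1/64
  (W=3, Y=0, U=1, X=3, Z=0) weight 1/192
  (W=3, Y=0, U=1, X=3, Z=1) weight 1/64
  (W=3, Y=1, U=0, X=2, Z=0) weight 1/320
  … 7 more
Group by Y:
  weight(Y=0) = 1/6
  weight(Y=1) = 1/30
Total weight = 1/6 + 1/30 = 1/5
P(Y=0 | obs) = 1/6 / 1/5 = 5/6
P(Y=1 | obs) = 1/30 / 1/5 = 1/6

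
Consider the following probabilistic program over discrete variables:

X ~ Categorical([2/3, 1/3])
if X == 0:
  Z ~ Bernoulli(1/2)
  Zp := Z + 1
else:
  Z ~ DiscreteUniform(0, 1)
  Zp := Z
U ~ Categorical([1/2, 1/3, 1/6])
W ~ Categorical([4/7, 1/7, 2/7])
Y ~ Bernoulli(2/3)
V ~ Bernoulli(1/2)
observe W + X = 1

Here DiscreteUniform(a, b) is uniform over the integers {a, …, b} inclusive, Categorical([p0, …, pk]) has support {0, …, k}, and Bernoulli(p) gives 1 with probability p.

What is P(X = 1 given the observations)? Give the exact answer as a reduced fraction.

Enumerate traces; 48 have nonzero weight after conditioning:
  (X=0, Z=0, U=0, W=1, Y=0, V=0) weight 1/252
  (X=0, Z=0, U=0, W=1, Y=0, V=1) weight 1/252
  (X=0, Z=0, U=0, W=1, Y=1, V=0) weight 1/126
  (X=0, Z=0, U=0, W=1, Y=1, V=1) weight 1/126
  (X=0, Z=0, U=1, W=1, Y=0, V=0) weight 1/378
  (X=0, Z=0, U=1, W=1, Y=0, V=1) weight 1/378
  (X=0, Z=0, U=1, W=1, Y=1, V=0) weight 1/189
  (X=0, Z=0, U=1, W=1, Y=1, V=1) weight 1/189
  (X=1, Z=0, U=0, W=0, Y=0, V=0) weight 1/126
  … 39 more
Group by X:
  weight(X=0) = 2/21
  weight(X=1) = 4/21
Total weight = 2/21 + 4/21 = 2/7
P(X=0 | obs) = 2/21 / 2/7 = 1/3
P(X=1 | obs) = 4/21 / 2/7 = 2/3

P(X = 1 | obs) = 2/3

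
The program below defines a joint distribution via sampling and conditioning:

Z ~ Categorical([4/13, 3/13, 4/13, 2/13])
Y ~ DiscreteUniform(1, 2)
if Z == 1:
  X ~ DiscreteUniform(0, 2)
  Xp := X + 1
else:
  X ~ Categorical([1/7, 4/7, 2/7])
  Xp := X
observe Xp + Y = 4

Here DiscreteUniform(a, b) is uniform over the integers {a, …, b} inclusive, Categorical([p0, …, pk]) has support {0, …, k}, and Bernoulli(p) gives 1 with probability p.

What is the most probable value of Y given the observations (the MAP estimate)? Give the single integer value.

Enumerate traces; 5 have nonzero weight after conditioning:
  (Z=0, Y=2, X=2) weight 4/91
  (Z=1, Y=1, X=2) weight 1/26
  (Z=1, Y=2, X=1) weight 1/26
  (Z=2, Y=2, X=2) weight 4/91
  (Z=3, Y=2, X=2) weight 2/91
Group by Y:
  weight(Y=1) = 1/26
  weight(Y=2) = 27/182
Total weight = 1/26 + 27/182 = 17/91
P(Y=1 | obs) = 1/26 / 17/91 = 7/34
P(Y=2 | obs) = 27/182 / 17/91 = 27/34
argmax = 2

argmax_v P(Y = v | obs) = 2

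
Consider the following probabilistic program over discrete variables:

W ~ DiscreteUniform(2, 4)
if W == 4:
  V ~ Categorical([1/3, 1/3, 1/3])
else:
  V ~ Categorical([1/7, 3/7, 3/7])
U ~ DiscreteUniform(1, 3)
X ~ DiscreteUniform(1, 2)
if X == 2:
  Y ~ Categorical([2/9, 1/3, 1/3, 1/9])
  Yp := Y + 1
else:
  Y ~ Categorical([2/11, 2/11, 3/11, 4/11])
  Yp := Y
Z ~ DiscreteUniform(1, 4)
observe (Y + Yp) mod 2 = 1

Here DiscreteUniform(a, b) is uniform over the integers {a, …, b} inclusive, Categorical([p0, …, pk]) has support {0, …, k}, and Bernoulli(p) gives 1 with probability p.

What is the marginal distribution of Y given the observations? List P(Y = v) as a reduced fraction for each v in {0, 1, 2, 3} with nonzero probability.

P(Y=0) = 2/9, P(Y=1) = 1/3, P(Y=2) = 1/3, P(Y=3) = 1/9

Enumerate traces; 432 have nonzero weight after conditioning:
  (W=2, V=0, U=1, X=2, Y=0, Z=1) weight 1/2268
  (W=2, V=0, U=1, X=2, Y=0, Z=2) weight 1/2268
  (W=2, V=0, U=1, X=2, Y=0, Z=3) weight 1/2268
  (W=2, V=0, U=1, X=2, Y=0, Z=4) weight 1/2268
  (W=2, V=0, U=1, X=2, Y=1, Z=1) weight 1/1512
  (W=2, V=0, U=1, X=2, Y=1, Z=2) weight 1/1512
  (W=2, V=0, U=1, X=2, Y=1, Z=3) weight 1/1512
  (W=2, V=0, U=1, X=2, Y=1, Z=4) weight 1/1512
  (W=2, V=0, U=1, X=2, Y=2, Z=1) weight 1/1512
  (W=2, V=0, U=1, X=2, Y=3, Z=1) weight 1/4536
  … 422 more
Group by Y:
  weight(Y=0) = 1/9
  weight(Y=1) = 1/6
  weight(Y=2) = 1/6
  weight(Y=3) = 1/18
Total weight = 1/9 + 1/6 + 1/6 + 1/18 = 1/2
P(Y=0 | obs) = 1/9 / 1/2 = 2/9
P(Y=1 | obs) = 1/6 / 1/2 = 1/3
P(Y=2 | obs) = 1/6 / 1/2 = 1/3
P(Y=3 | obs) = 1/18 / 1/2 = 1/9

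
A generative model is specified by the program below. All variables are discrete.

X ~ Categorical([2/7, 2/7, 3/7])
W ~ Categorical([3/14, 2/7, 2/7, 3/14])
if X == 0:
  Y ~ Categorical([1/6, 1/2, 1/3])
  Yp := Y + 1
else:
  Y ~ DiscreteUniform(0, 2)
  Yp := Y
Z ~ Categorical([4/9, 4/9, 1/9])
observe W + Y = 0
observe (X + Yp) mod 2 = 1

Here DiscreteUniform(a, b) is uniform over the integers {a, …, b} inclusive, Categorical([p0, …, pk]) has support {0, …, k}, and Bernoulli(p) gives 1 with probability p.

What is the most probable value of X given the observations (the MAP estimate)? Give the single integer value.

argmax_v P(X = v | obs) = 1

Enumerate traces; 6 have nonzero weight after conditioning:
  (X=0, W=0, Y=0, Z=0) weight 2/441
  (X=0, W=0, Y=0, Z=1) weight 2/441
  (X=0, W=0, Y=0, Z=2) weight 1/882
  (X=1, W=0, Y=0, Z=0) weight 4/441
  (X=1, W=0, Y=0, Z=1) weight 4/441
  (X=1, W=0, Y=0, Z=2) weight 1/441
Group by X:
  weight(X=0) = 1/98
  weight(X=1) = 1/49
Total weight = 1/98 + 1/49 = 3/98
P(X=0 | obs) = 1/98 / 3/98 = 1/3
P(X=1 | obs) = 1/49 / 3/98 = 2/3
argmax = 1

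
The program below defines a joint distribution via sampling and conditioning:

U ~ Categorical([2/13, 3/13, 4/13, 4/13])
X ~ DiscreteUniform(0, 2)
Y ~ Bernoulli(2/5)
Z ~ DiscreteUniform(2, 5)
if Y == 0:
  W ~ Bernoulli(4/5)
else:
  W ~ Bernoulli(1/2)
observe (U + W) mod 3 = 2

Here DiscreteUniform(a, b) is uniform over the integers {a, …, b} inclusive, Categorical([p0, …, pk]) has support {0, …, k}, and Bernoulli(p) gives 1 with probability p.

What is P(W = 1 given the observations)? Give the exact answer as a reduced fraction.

Enumerate traces; 48 have nonzero weight after conditioning:
  (U=1, X=0, Y=0, Z=2, W=1) weight 3/325
  (U=1, X=0, Y=0, Z=3, W=1) weight 3/325
  (U=1, X=0, Y=0, Z=4, W=1) weight 3/325
  (U=1, X=0, Y=0, Z=5, W=1) weight 3/325
  (U=1, X=0, Y=1, Z=2, W=1) weight 1/260
  (U=1, X=0, Y=1, Z=3, W=1) weight 1/260
  (U=1, X=0, Y=1, Z=4, W=1) weight 1/260
  (U=1, X=0, Y=1, Z=5, W=1) weight 1/260
  (U=2, X=0, Y=0, Z=2, W=0) weight 1/325
  … 39 more
Group by W:
  weight(W=0) = 32/325
  weight(W=1) = 51/325
Total weight = 32/325 + 51/325 = 83/325
P(W=0 | obs) = 32/325 / 83/325 = 32/83
P(W=1 | obs) = 51/325 / 83/325 = 51/83

P(W = 1 | obs) = 51/83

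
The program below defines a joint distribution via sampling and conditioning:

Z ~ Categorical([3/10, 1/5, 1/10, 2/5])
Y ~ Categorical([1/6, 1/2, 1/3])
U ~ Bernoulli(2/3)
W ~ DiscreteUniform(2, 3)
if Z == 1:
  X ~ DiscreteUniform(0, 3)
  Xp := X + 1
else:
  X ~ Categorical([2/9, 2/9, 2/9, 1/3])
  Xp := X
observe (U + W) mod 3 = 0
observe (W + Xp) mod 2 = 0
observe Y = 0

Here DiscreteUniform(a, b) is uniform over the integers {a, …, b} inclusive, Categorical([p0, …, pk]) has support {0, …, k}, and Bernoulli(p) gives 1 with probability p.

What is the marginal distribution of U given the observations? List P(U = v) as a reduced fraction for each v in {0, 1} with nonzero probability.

Enumerate traces; 16 have nonzero weight after conditioning:
  (Z=0, Y=0, U=0, W=3, X=1) weight 1/540
  (Z=0, Y=0, U=0, W=3, X=3) weight 1/360
  (Z=0, Y=0, U=1, W=2, X=0) weight 1/270
  (Z=0, Y=0, U=1, W=2, X=2) weight 1/270
  (Z=1, Y=0, U=0, W=3, X=0) weight 1/720
  (Z=1, Y=0, U=0, W=3, X=2) weight 1/720
  (Z=1, Y=0, U=1, W=2, X=1) weight 1/360
  (Z=1, Y=0, U=1, W=2, X=3) weight 1/360
  … 8 more
Group by U:
  weight(U=0) = 49/3240
  weight(U=1) = 41/1620
Total weight = 49/3240 + 41/1620 = 131/3240
P(U=0 | obs) = 49/3240 / 131/3240 = 49/131
P(U=1 | obs) = 41/1620 / 131/3240 = 82/131

P(U=0) = 49/131, P(U=1) = 82/131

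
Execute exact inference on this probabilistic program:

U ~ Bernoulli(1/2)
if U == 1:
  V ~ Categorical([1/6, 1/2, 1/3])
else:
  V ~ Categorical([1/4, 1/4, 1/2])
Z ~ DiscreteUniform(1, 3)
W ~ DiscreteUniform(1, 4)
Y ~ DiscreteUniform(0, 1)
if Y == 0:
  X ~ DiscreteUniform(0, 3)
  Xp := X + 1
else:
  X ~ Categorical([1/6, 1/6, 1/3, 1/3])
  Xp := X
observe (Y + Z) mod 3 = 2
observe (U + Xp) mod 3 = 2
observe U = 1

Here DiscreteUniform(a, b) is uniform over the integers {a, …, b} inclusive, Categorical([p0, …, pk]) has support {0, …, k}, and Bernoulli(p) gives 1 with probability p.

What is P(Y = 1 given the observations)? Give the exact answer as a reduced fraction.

Enumerate traces; 36 have nonzero weight after conditioning:
  (U=1, V=0, Z=1, W=1, Y=1, X=1) weight 1/1728
  (U=1, V=0, Z=1, W=2, Y=1, X=1) weight 1/1728
  (U=1, V=0, Z=1, W=3, Y=1, X=1) weight 1/1728
  (U=1, V=0, Z=1, W=4, Y=1, X=1) weight 1/1728
  (U=1, V=0, Z=2, W=1, Y=0, X=0) weight 1/1152
  (U=1, V=0, Z=2, W=1, Y=0, X=3) weight 1/1152
  (U=1, V=0, Z=2, W=2, Y=0, X=0) weight 1/1152
  (U=1, V=0, Z=2, W=2, Y=0, X=3) weight 1/1152
  … 28 more
Group by Y:
  weight(Y=0) = 1/24
  weight(Y=1) = 1/72
Total weight = 1/24 + 1/72 = 1/18
P(Y=0 | obs) = 1/24 / 1/18 = 3/4
P(Y=1 | obs) = 1/72 / 1/18 = 1/4

P(Y = 1 | obs) = 1/4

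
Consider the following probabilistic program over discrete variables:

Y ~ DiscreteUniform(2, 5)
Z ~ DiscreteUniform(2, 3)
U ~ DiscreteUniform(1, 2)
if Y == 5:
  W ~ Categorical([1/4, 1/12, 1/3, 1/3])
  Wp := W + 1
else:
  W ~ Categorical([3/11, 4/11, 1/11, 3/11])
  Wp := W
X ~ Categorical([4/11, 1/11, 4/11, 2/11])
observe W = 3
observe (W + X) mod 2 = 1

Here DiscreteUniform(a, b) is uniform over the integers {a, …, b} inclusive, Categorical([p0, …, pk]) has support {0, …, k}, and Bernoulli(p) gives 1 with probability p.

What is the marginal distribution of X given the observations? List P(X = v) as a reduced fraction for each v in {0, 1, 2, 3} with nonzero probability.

P(X=0) = 1/2, P(X=2) = 1/2

Enumerate traces; 32 have nonzero weight after conditioning:
  (Y=2, Z=2, U=1, W=3, X=0) weight 3/484
  (Y=2, Z=2, U=1, W=3, X=2) weight 3/484
  (Y=2, Z=2, U=2, W=3, X=0) weight 3/484
  (Y=2, Z=2, U=2, W=3, X=2) weight 3/484
  (Y=2, Z=3, U=1, W=3, X=0) weight 3/484
  (Y=2, Z=3, U=1, W=3, X=2) weight 3/484
  (Y=2, Z=3, U=2, W=3, X=0) weight 3/484
  (Y=2, Z=3, U=2, W=3, X=2) weight 3/484
  … 24 more
Group by X:
  weight(X=0) = 38/363
  weight(X=2) = 38/363
Total weight = 38/363 + 38/363 = 76/363
P(X=0 | obs) = 38/363 / 76/363 = 1/2
P(X=2 | obs) = 38/363 / 76/363 = 1/2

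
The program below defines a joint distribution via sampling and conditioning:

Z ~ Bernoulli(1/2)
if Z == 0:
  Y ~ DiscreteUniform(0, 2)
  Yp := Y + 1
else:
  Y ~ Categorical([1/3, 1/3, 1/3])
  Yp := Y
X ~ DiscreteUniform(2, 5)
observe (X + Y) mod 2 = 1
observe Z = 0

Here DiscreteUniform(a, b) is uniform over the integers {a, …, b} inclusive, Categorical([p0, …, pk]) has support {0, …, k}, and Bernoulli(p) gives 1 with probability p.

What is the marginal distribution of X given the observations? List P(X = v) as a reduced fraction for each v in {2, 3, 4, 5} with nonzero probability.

Enumerate traces; 6 have nonzero weight after conditioning:
  (Z=0, Y=0, X=3) weight 1/24
  (Z=0, Y=0, X=5) weight 1/24
  (Z=0, Y=1, X=2) weight 1/24
  (Z=0, Y=1, X=4) weight 1/24
  (Z=0, Y=2, X=3) weight 1/24
  (Z=0, Y=2, X=5) weight 1/24
Group by X:
  weight(X=2) = 1/24
  weight(X=3) = 1/12
  weight(X=4) = 1/24
  weight(X=5) = 1/12
Total weight = 1/24 + 1/12 + 1/24 + 1/12 = 1/4
P(X=2 | obs) = 1/24 / 1/4 = 1/6
P(X=3 | obs) = 1/12 / 1/4 = 1/3
P(X=4 | obs) = 1/24 / 1/4 = 1/6
P(X=5 | obs) = 1/12 / 1/4 = 1/3

P(X=2) = 1/6, P(X=3) = 1/3, P(X=4) = 1/6, P(X=5) = 1/3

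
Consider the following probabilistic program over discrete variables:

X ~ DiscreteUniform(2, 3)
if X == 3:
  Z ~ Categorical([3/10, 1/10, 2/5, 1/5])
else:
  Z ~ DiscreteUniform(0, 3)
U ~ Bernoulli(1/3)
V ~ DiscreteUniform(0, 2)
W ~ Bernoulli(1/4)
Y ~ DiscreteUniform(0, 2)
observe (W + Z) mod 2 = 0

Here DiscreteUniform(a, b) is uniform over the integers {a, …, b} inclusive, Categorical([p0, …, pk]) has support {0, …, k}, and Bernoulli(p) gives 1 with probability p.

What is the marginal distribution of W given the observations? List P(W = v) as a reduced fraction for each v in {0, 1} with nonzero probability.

Enumerate traces; 144 have nonzero weight after conditioning:
  (X=2, Z=0, U=0, V=0, W=0, Y=0) weight 1/144
  (X=2, Z=0, U=0, V=0, W=0, Y=1) weight 1/144
  (X=2, Z=0, U=0, V=0, W=0, Y=2) weight 1/144
  (X=2, Z=0, U=0, V=1, W=0, Y=0) weight 1/144
  (X=2, Z=0, U=0, V=1, W=0, Y=1) weight 1/144
  (X=2, Z=0, U=0, V=1, W=0, Y=2) weight 1/144
  (X=2, Z=0, U=0, V=2, W=0, Y=0) weight 1/144
  (X=2, Z=0, U=0, V=2, W=0, Y=1) weight 1/144
  (X=2, Z=1, U=0, V=0, W=1, Y=0) weight 1/432
  … 135 more
Group by W:
  weight(W=0) = 9/20
  weight(W=1) = 1/10
Total weight = 9/20 + 1/10 = 11/20
P(W=0 | obs) = 9/20 / 11/20 = 9/11
P(W=1 | obs) = 1/10 / 11/20 = 2/11

P(W=0) = 9/11, P(W=1) = 2/11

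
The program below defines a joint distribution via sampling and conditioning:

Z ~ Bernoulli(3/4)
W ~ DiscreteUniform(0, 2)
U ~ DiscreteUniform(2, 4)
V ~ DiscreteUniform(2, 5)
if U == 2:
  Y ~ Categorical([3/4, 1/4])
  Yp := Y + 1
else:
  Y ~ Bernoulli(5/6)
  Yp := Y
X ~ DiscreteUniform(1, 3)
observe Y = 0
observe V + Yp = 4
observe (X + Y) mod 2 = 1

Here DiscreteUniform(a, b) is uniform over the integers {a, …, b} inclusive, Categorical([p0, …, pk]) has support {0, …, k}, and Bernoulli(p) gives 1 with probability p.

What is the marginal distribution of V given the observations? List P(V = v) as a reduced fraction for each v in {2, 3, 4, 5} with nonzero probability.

Enumerate traces; 36 have nonzero weight after conditioning:
  (Z=0, W=0, U=2, V=3, Y=0, X=1) weight 1/576
  (Z=0, W=0, U=2, V=3, Y=0, X=3) weight 1/576
  (Z=0, W=0, U=3, V=4, Y=0, X=1) weight 1/2592
  (Z=0, W=0, U=3, V=4, Y=0, X=3) weight 1/2592
  (Z=0, W=0, U=4, V=4, Y=0, X=1) weight 1/2592
  (Z=0, W=0, U=4, V=4, Y=0, X=3) weight 1/2592
  (Z=0, W=1, U=2, V=3, Y=0, X=1) weight 1/576
  (Z=0, W=1, U=2, V=3, Y=0, X=3) weight 1/576
  … 28 more
Group by V:
  weight(V=3) = 1/24
  weight(V=4) = 1/54
Total weight = 1/24 + 1/54 = 13/216
P(V=3 | obs) = 1/24 / 13/216 = 9/13
P(V=4 | obs) = 1/54 / 13/216 = 4/13

P(V=3) = 9/13, P(V=4) = 4/13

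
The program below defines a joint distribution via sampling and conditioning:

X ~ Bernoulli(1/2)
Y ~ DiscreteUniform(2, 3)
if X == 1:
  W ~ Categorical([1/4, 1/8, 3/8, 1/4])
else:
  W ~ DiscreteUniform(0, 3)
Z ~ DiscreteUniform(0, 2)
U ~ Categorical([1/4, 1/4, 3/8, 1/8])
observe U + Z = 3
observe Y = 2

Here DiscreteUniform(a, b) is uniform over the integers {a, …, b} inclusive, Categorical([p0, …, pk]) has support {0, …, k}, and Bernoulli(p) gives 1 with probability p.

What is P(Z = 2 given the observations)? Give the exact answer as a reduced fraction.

P(Z = 2 | obs) = 1/3

Enumerate traces; 24 have nonzero weight after conditioning:
  (X=0, Y=2, W=0, Z=0, U=3) weight 1/384
  (X=0, Y=2, W=0, Z=1, U=2) weight 1/128
  (X=0, Y=2, W=0, Z=2, U=1) weight 1/192
  (X=0, Y=2, W=1, Z=0, U=3) weight 1/384
  (X=0, Y=2, W=1, Z=1, U=2) weight 1/128
  (X=0, Y=2, W=1, Z=2, U=1) weight 1/192
  (X=0, Y=2, W=2, Z=0, U=3) weight 1/384
  (X=0, Y=2, W=2, Z=1, U=2) weight 1/128
  … 16 more
Group by Z:
  weight(Z=0) = 1/48
  weight(Z=1) = 1/16
  weight(Z=2) = 1/24
Total weight = 1/48 + 1/16 + 1/24 = 1/8
P(Z=0 | obs) = 1/48 / 1/8 = 1/6
P(Z=1 | obs) = 1/16 / 1/8 = 1/2
P(Z=2 | obs) = 1/24 / 1/8 = 1/3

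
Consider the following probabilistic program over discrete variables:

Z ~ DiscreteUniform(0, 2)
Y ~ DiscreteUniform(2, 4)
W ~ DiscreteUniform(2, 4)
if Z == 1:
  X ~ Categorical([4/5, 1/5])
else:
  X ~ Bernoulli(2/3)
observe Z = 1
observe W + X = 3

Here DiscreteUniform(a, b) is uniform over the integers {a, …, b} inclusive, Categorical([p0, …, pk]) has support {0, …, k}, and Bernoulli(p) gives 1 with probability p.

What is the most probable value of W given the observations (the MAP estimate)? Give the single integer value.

Enumerate traces; 6 have nonzero weight after conditioning:
  (Z=1, Y=2, W=2, X=1) weight 1/135
  (Z=1, Y=2, W=3, X=0) weight 4/135
  (Z=1, Y=3, W=2, X=1) weight 1/135
  (Z=1, Y=3, W=3, X=0) weight 4/135
  (Z=1, Y=4, W=2, X=1) weight 1/135
  (Z=1, Y=4, W=3, X=0) weight 4/135
Group by W:
  weight(W=2) = 1/45
  weight(W=3) = 4/45
Total weight = 1/45 + 4/45 = 1/9
P(W=2 | obs) = 1/45 / 1/9 = 1/5
P(W=3 | obs) = 4/45 / 1/9 = 4/5
argmax = 3

argmax_v P(W = v | obs) = 3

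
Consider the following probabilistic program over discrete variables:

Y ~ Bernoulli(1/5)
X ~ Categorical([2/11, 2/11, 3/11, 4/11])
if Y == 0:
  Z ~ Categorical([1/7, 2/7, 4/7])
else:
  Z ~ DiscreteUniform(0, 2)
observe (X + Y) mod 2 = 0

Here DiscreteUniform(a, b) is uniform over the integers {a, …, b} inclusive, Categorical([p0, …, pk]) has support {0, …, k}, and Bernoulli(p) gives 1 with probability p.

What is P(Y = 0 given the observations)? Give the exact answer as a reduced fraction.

Enumerate traces; 12 have nonzero weight after conditioning:
  (Y=0, X=0, Z=0) weight 8/385
  (Y=0, X=0, Z=1) weight 16/385
  (Y=0, X=0, Z=2) weight 32/385
  (Y=0, X=2, Z=0) weight 12/385
  (Y=0, X=2, Z=1) weight 24/385
  (Y=0, X=2, Z=2) weight 48/385
  (Y=1, X=1, Z=0) weight 2/165
  (Y=1, X=1, Z=1) weight 2/165
  … 4 more
Group by Y:
  weight(Y=0) = 4/11
  weight(Y=1) = 6/55
Total weight = 4/11 + 6/55 = 26/55
P(Y=0 | obs) = 4/11 / 26/55 = 10/13
P(Y=1 | obs) = 6/55 / 26/55 = 3/13

P(Y = 0 | obs) = 10/13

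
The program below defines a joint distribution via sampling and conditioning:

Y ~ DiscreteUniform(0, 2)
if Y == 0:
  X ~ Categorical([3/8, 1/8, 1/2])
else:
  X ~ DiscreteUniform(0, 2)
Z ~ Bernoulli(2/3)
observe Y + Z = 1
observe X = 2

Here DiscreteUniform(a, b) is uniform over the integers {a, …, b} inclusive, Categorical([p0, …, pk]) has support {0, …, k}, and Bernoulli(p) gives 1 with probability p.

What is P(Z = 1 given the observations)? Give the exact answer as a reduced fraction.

P(Z = 1 | obs) = 3/4

Enumerate traces; 2 have nonzero weight after conditioning:
  (Y=0, X=2, Z=1) weight 1/9
  (Y=1, X=2, Z=0) weight 1/27
Group by Z:
  weight(Z=0) = 1/27
  weight(Z=1) = 1/9
Total weight = 1/27 + 1/9 = 4/27
P(Z=0 | obs) = 1/27 / 4/27 = 1/4
P(Z=1 | obs) = 1/9 / 4/27 = 3/4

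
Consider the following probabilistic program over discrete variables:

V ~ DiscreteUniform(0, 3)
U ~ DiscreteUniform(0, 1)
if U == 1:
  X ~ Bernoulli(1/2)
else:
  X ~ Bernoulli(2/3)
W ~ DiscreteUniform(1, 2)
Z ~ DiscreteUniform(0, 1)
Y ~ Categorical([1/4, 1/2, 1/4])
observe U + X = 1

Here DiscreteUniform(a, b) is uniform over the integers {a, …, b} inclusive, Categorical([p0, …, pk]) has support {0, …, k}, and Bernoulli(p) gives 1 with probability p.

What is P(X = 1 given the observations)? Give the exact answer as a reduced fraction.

P(X = 1 | obs) = 4/7

Enumerate traces; 96 have nonzero weight after conditioning:
  (V=0, U=0, X=1, W=1, Z=0, Y=0) weight 1/192
  (V=0, U=0, X=1, W=1, Z=0, Y=1) weight 1/96
  (V=0, U=0, X=1, W=1, Z=0, Y=2) weight 1/192
  (V=0, U=0, X=1, W=1, Z=1, Y=0) weight 1/192
  (V=0, U=0, X=1, W=1, Z=1, Y=1) weight 1/96
  (V=0, U=0, X=1, W=1, Z=1, Y=2) weight 1/192
  (V=0, U=0, X=1, W=2, Z=0, Y=0) weight 1/192
  (V=0, U=0, X=1, W=2, Z=0, Y=1) weight 1/96
  (V=0, U=1, X=0, W=1, Z=0, Y=0) weight 1/256
  … 87 more
Group by X:
  weight(X=0) = 1/4
  weight(X=1) = 1/3
Total weight = 1/4 + 1/3 = 7/12
P(X=0 | obs) = 1/4 / 7/12 = 3/7
P(X=1 | obs) = 1/3 / 7/12 = 4/7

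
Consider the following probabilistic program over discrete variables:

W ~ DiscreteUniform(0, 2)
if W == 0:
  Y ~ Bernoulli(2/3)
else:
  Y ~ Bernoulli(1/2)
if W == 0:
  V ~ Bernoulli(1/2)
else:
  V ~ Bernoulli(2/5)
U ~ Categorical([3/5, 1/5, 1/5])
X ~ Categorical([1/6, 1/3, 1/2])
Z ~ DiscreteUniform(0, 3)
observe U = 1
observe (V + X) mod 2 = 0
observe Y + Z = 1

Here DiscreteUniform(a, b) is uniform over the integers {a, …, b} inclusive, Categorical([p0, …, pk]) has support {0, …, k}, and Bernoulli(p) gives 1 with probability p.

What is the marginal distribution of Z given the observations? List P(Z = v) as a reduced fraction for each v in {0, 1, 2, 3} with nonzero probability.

P(Z=0) = 26/47, P(Z=1) = 21/47

Enumerate traces; 18 have nonzero weight after conditioning:
  (W=0, Y=0, V=0, U=1, X=0, Z=1) weight 1/2160
  (W=0, Y=0, V=0, U=1, X=2, Z=1) weight 1/720
  (W=0, Y=0, V=1, U=1, X=1, Z=1) weight 1/1080
  (W=0, Y=1, V=0, U=1, X=0, Z=0) weight 1/1080
  (W=0, Y=1, V=0, U=1, X=2, Z=0) weight 1/360
  (W=0, Y=1, V=1, U=1, X=1, Z=0) weight 1/540
  (W=1, Y=0, V=0, U=1, X=0, Z=1) weight 1/1200
  (W=1, Y=0, V=0, U=1, X=2, Z=1) weight 1/400
  … 10 more
Group by Z:
  weight(Z=0) = 13/900
  weight(Z=1) = 7/600
Total weight = 13/900 + 7/600 = 47/1800
P(Z=0 | obs) = 13/900 / 47/1800 = 26/47
P(Z=1 | obs) = 7/600 / 47/1800 = 21/47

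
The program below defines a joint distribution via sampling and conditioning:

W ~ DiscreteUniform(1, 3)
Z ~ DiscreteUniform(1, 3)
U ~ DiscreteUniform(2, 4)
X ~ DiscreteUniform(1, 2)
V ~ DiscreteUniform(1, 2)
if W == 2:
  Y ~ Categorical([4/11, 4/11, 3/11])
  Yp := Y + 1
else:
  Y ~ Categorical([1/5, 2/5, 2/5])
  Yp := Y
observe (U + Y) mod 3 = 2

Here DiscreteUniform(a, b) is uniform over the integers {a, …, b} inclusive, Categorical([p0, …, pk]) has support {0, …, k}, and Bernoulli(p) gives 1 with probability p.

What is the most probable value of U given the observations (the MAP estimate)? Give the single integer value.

argmax_v P(U = v | obs) = 4

Enumerate traces; 108 have nonzero weight after conditioning:
  (W=1, Z=1, U=2, X=1, V=1, Y=0) weight 1/540
  (W=1, Z=1, U=2, X=1, V=2, Y=0) weight 1/540
  (W=1, Z=1, U=2, X=2, V=1, Y=0) weight 1/540
  (W=1, Z=1, U=2, X=2, V=2, Y=0) weight 1/540
  (W=1, Z=1, U=3, X=1, V=1, Y=2) weight 1/270
  (W=1, Z=1, U=3, X=1, V=2, Y=2) weight 1/270
  (W=1, Z=1, U=3, X=2, V=1, Y=2) weight 1/270
  (W=1, Z=1, U=3, X=2, V=2, Y=2) weight 1/270
  (W=1, Z=1, U=4, X=1, V=1, Y=1) weight 1/270
  … 99 more
Group by U:
  weight(U=2) = 14/165
  weight(U=3) = 59/495
  weight(U=4) = 64/495
Total weight = 14/165 + 59/495 + 64/495 = 1/3
P(U=2 | obs) = 14/165 / 1/3 = 14/55
P(U=3 | obs) = 59/495 / 1/3 = 59/165
P(U=4 | obs) = 64/495 / 1/3 = 64/165
argmax = 4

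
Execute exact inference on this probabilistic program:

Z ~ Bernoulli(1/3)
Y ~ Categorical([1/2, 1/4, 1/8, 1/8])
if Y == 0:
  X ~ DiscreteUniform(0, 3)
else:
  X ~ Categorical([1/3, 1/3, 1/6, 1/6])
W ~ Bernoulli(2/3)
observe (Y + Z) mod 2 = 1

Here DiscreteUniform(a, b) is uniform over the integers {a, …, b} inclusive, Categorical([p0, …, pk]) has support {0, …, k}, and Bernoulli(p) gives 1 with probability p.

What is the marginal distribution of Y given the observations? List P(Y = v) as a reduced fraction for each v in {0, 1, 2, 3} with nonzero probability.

Enumerate traces; 32 have nonzero weight after conditioning:
  (Z=0, Y=1, X=0, W=0) weight 1/54
  (Z=0, Y=1, X=0, W=1) weight 1/27
  (Z=0, Y=1, X=1, W=0) weight 1/54
  (Z=0, Y=1, X=1, W=1) weight 1/27
  (Z=0, Y=1, X=2, W=0) weight 1/108
  (Z=0, Y=1, X=2, W=1) weight 1/54
  (Z=0, Y=1, X=3, W=0) weight 1/108
  (Z=0, Y=1, X=3, W=1) weight 1/54
  (Z=0, Y=3, X=0, W=0) weight 1/108
  (Z=1, Y=0, X=0, W=0) weight 1/72
  … 22 more
Group by Y:
  weight(Y=0) = 1/6
  weight(Y=1) = 1/6
  weight(Y=2) = 1/24
  weight(Y=3) = 1/12
Total weight = 1/6 + 1/6 + 1/24 + 1/12 = 11/24
P(Y=0 | obs) = 1/6 / 11/24 = 4/11
P(Y=1 | obs) = 1/6 / 11/24 = 4/11
P(Y=2 | obs) = 1/24 / 11/24 = 1/11
P(Y=3 | obs) = 1/12 / 11/24 = 2/11

P(Y=0) = 4/11, P(Y=1) = 4/11, P(Y=2) = 1/11, P(Y=3) = 2/11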